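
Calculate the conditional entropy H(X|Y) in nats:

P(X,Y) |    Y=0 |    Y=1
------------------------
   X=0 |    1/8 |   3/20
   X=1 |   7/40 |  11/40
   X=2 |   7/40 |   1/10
1.0479 nats

Using the chain rule: H(X|Y) = H(X,Y) - H(Y)

First, compute H(X,Y) = 1.7398 nats

Marginal P(Y) = (19/40, 21/40)
H(Y) = 0.6919 nats

H(X|Y) = H(X,Y) - H(Y) = 1.7398 - 0.6919 = 1.0479 nats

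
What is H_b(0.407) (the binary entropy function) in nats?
0.6757 nats

The binary entropy function is:
H(p) = -p log(p) - (1-p) log(1-p)

H(0.407) = -0.407 × log_e(0.407) - 0.593 × log_e(0.593)
H(0.407) = 0.6757 nats

Note: Binary entropy is maximized at p=0.5 (H=1 bit) and minimized at p=0 or p=1 (H=0).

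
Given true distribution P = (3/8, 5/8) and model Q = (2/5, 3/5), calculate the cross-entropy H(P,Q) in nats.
0.6629 nats

Cross-entropy: H(P,Q) = -Σ p(x) log q(x)

Alternatively: H(P,Q) = H(P) + D_KL(P||Q)
H(P) = 0.6616 nats
D_KL(P||Q) = 0.0013 nats

H(P,Q) = 0.6616 + 0.0013 = 0.6629 nats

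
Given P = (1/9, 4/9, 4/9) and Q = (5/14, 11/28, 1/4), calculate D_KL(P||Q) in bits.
0.2609 bits

KL divergence: D_KL(P||Q) = Σ p(x) log(p(x)/q(x))

Computing term by term:
  x=0: 1/9 × log_2[(1/9)/(5/14)] = 1/9 × -1.6845 = -0.1872
  x=1: 4/9 × log_2[(4/9)/(11/28)] = 4/9 × 0.1780 = 0.0791
  x=2: 4/9 × log_2[(4/9)/(1/4)] = 4/9 × 0.8301 = 0.3689

D_KL(P||Q) = 0.2609 bits

Note: KL divergence is always non-negative and equals 0 iff P = Q.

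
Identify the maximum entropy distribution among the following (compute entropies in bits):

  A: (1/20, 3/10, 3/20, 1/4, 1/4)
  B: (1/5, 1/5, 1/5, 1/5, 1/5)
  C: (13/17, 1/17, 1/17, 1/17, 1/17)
B

For a discrete distribution over n outcomes, entropy is maximized by the uniform distribution.

Computing entropies:
H(A) = 2.1477 bits
H(B) = 2.3219 bits
H(C) = 1.2577 bits

The uniform distribution (where all probabilities equal 1/5) achieves the maximum entropy of log_2(5) = 2.3219 bits.

Distribution B has the highest entropy.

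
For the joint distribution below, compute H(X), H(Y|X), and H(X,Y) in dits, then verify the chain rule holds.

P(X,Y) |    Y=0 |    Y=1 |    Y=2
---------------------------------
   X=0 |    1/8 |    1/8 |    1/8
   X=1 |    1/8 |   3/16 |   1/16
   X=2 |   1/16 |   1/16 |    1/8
H(X,Y) = 0.9265, H(X) = 0.4700, H(Y|X) = 0.4565 (all in dits)

Chain rule: H(X,Y) = H(X) + H(Y|X)

Left side — joint entropy directly:
H(X,Y) = -Σ p(x,y) log p(x,y) = 0.9265 dits

Right side — compute H(Y|X) from the conditional distributions:
P(X) = (3/8, 3/8, 1/4), so H(X) = 0.4700 dits
H(Y|X) = Σ_x P(X=x) · H(Y|X=x):
  P(Y|X=0) = (1/3, 1/3, 1/3), H(Y|X=0) = 0.4771, weight P(X=0) = 3/8
  P(Y|X=1) = (1/3, 1/2, 1/6), H(Y|X=1) = 0.4392, weight P(X=1) = 3/8
  P(Y|X=2) = (1/4, 1/4, 1/2), H(Y|X=2) = 0.4515, weight P(X=2) = 1/4
H(Y|X) = 0.4565 dits

H(X) + H(Y|X) = 0.4700 + 0.4565 = 0.9265 dits

Both sides equal 0.9265 dits. ✓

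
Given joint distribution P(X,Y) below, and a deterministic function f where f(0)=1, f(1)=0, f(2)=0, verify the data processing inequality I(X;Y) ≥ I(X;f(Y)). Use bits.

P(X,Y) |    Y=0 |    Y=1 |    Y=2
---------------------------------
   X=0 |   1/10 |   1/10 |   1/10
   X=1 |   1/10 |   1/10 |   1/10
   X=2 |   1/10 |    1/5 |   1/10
I(X;Y) = 0.0200, I(X;f(Y)) = 0.0058, inequality holds: 0.0200 ≥ 0.0058

Data Processing Inequality: For any Markov chain X → Y → Z, we have I(X;Y) ≥ I(X;Z).

Here Z = f(Y) is a deterministic function of Y, forming X → Y → Z.

Original I(X;Y) = 0.0200 bits

After applying f:
P(X,Z) where Z=f(Y):
- P(X,Z=0) = P(X,Y=1) + P(X,Y=2)
- P(X,Z=1) = P(X,Y=0)

I(X;Z) = I(X;f(Y)) = 0.0058 bits

Verification: 0.0200 ≥ 0.0058 ✓

Information cannot be created by processing; the function f can only lose information about X.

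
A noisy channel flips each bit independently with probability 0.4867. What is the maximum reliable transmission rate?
0.0005 bits

For a binary symmetric channel (BSC) with error probability p:
Capacity C = 1 - H(p) bits per symbol

where H(p) = -p log₂(p) - (1-p) log₂(1-p) is the binary entropy function.

H(0.4867) = 0.9995 bits
C = 1 - 0.9995 = 0.0005 bits per symbol

This means we can reliably transmit up to 0.0005 bits of information per channel use.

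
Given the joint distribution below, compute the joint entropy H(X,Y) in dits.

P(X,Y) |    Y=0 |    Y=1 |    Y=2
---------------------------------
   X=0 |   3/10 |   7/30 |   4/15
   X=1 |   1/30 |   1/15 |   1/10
0.6851 dits

Joint entropy is H(X,Y) = -Σ_{x,y} p(x,y) log p(x,y).

Summing over all non-zero entries:
H(X,Y) = -[3/10·log_10(3/10) + 7/30·log_10(7/30) + 4/15·log_10(4/15) + 1/30·log_10(1/30) + 1/15·log_10(1/15) + 1/10·log_10(1/10)]
H(X,Y) = 0.6851 dits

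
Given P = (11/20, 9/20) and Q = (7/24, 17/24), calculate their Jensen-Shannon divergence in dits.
0.0151 dits

Jensen-Shannon divergence is:
JSD(P||Q) = 0.5 × D_KL(P||M) + 0.5 × D_KL(Q||M)
where M = 0.5 × (P + Q) is the mixture distribution.

M = 0.5 × (11/20, 9/20) + 0.5 × (7/24, 17/24) = (0.420833, 0.579167)

D_KL(P||M) = 0.0146 dits
D_KL(Q||M) = 0.0155 dits

JSD(P||Q) = 0.5 × 0.0146 + 0.5 × 0.0155 = 0.0151 dits

Unlike KL divergence, JSD is symmetric and bounded: 0 ≤ JSD ≤ log(2).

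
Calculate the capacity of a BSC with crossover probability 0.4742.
0.0019 bits

For a binary symmetric channel (BSC) with error probability p:
Capacity C = 1 - H(p) bits per symbol

where H(p) = -p log₂(p) - (1-p) log₂(1-p) is the binary entropy function.

H(0.4742) = 0.9981 bits
C = 1 - 0.9981 = 0.0019 bits per symbol

This means we can reliably transmit up to 0.0019 bits of information per channel use.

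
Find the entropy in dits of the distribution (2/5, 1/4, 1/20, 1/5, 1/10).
0.6145 dits

Shannon entropy is H(X) = -Σ p(x) log p(x).

For P = (2/5, 1/4, 1/20, 1/5, 1/10):
H = -2/5 × log_10(2/5) -1/4 × log_10(1/4) -1/20 × log_10(1/20) -1/5 × log_10(1/5) -1/10 × log_10(1/10)
H = 0.6145 dits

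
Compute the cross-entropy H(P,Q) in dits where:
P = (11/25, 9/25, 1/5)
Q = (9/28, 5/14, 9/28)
0.4764 dits

Cross-entropy: H(P,Q) = -Σ p(x) log q(x)

Alternatively: H(P,Q) = H(P) + D_KL(P||Q)
H(P) = 0.4564 dits
D_KL(P||Q) = 0.0200 dits

H(P,Q) = 0.4564 + 0.0200 = 0.4764 dits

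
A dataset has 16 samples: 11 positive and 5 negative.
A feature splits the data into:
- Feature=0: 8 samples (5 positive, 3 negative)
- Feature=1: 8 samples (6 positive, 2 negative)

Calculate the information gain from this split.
0.0132 bits

Information Gain = H(Y) - H(Y|Feature)

Before split:
P(positive) = 11/16 = 0.6875
H(Y) = 0.8960 bits

After split:
Feature=0: H = 0.9544 bits (weight = 8/16)
Feature=1: H = 0.8113 bits (weight = 8/16)
H(Y|Feature) = (8/16)×0.9544 + (8/16)×0.8113 = 0.8829 bits

Information Gain = 0.8960 - 0.8829 = 0.0132 bits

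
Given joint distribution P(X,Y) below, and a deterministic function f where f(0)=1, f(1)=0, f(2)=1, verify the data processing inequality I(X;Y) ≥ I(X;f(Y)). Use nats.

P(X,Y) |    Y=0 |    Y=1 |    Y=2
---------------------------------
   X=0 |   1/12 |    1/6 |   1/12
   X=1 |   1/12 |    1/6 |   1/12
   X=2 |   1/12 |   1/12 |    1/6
I(X;Y) = 0.0378, I(X;f(Y)) = 0.0297, inequality holds: 0.0378 ≥ 0.0297

Data Processing Inequality: For any Markov chain X → Y → Z, we have I(X;Y) ≥ I(X;Z).

Here Z = f(Y) is a deterministic function of Y, forming X → Y → Z.

Original I(X;Y) = 0.0378 nats

After applying f:
P(X,Z) where Z=f(Y):
- P(X,Z=0) = P(X,Y=1)
- P(X,Z=1) = P(X,Y=0) + P(X,Y=2)

I(X;Z) = I(X;f(Y)) = 0.0297 nats

Verification: 0.0378 ≥ 0.0297 ✓

Information cannot be created by processing; the function f can only lose information about X.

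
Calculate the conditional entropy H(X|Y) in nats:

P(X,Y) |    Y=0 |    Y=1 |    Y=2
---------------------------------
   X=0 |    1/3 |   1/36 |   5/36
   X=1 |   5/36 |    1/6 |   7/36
0.5922 nats

Using the chain rule: H(X|Y) = H(X,Y) - H(Y)

First, compute H(X,Y) = 1.6312 nats

Marginal P(Y) = (17/36, 7/36, 1/3)
H(Y) = 1.0389 nats

H(X|Y) = H(X,Y) - H(Y) = 1.6312 - 1.0389 = 0.5922 nats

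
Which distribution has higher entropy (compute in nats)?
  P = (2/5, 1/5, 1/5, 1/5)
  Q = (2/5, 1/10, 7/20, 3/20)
P

Computing entropies in nats:
H(P) = 1.3322
H(Q) = 1.2488

Distribution P has higher entropy.

Intuition: The distribution closer to uniform (more spread out) has higher entropy.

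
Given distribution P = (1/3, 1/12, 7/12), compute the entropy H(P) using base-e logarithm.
0.8877 nats

Shannon entropy is H(X) = -Σ p(x) log p(x).

For P = (1/3, 1/12, 7/12):
H = -1/3 × log_e(1/3) -1/12 × log_e(1/12) -7/12 × log_e(7/12)
H = 0.8877 nats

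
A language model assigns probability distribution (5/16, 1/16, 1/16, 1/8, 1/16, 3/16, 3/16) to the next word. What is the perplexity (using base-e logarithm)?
5.8768

Perplexity is e^H (or exp(H) for natural log).

First, H = -Σ p log p = 1.7710 nats
Perplexity = e^1.7710 = 5.8768

Interpretation: The model's uncertainty is equivalent to choosing uniformly among 5.9 options.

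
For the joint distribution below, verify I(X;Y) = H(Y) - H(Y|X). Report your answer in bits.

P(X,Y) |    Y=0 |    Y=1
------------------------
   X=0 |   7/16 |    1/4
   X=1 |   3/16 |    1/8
I(X;Y) = 0.0009 bits

Mutual information has multiple equivalent forms:
- I(X;Y) = H(X) - H(X|Y)
- I(X;Y) = H(Y) - H(Y|X)
- I(X;Y) = H(X) + H(Y) - H(X,Y)

Computing all quantities:
H(X) = 0.8960, H(Y) = 0.9544, H(X,Y) = 1.8496
H(X|Y) = 0.8952, H(Y|X) = 0.9536

Verification:
H(X) - H(X|Y) = 0.8960 - 0.8952 = 0.0009
H(Y) - H(Y|X) = 0.9544 - 0.9536 = 0.0009
H(X) + H(Y) - H(X,Y) = 0.8960 + 0.9544 - 1.8496 = 0.0009

All forms give I(X;Y) = 0.0009 bits. ✓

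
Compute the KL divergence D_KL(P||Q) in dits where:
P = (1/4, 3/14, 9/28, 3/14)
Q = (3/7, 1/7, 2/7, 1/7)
0.0334 dits

KL divergence: D_KL(P||Q) = Σ p(x) log(p(x)/q(x))

Computing term by term:
  x=0: 1/4 × log_10[(1/4)/(3/7)] = 1/4 × -0.2341 = -0.0585
  x=1: 3/14 × log_10[(3/14)/(1/7)] = 3/14 × 0.1761 = 0.0377
  x=2: 9/28 × log_10[(9/28)/(2/7)] = 9/28 × 0.0512 = 0.0164
  x=3: 3/14 × log_10[(3/14)/(1/7)] = 3/14 × 0.1761 = 0.0377

D_KL(P||Q) = 0.0334 dits

Note: KL divergence is always non-negative and equals 0 iff P = Q.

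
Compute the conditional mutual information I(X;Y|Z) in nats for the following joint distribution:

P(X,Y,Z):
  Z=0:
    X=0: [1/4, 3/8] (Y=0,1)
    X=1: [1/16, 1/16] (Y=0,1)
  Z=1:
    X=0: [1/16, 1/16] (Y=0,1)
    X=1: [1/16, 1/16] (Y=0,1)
0.0021 nats

Conditional mutual information: I(X;Y|Z) = H(X|Z) + H(Y|Z) - H(X,Y|Z)

H(Z) = 0.5623
H(X,Z) = 1.0735 → H(X|Z) = 0.5112
H(Y,Z) = 1.2450 → H(Y|Z) = 0.6827
H(X,Y,Z) = 1.7541 → H(X,Y|Z) = 1.1918

I(X;Y|Z) = 0.5112 + 0.6827 - 1.1918 = 0.0021 nats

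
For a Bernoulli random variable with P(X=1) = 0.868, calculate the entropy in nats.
0.3902 nats

The binary entropy function is:
H(p) = -p log(p) - (1-p) log(1-p)

H(0.868) = -0.868 × log_e(0.868) - 0.132 × log_e(0.132)
H(0.868) = 0.3902 nats

Note: Binary entropy is maximized at p=0.5 (H=1 bit) and minimized at p=0 or p=1 (H=0).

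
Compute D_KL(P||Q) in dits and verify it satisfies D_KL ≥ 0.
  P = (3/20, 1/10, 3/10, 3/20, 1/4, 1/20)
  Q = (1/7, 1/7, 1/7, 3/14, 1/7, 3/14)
0.0903 dits

KL divergence satisfies the Gibbs inequality: D_KL(P||Q) ≥ 0 for all distributions P, Q.

D_KL(P||Q) = Σ p(x) log(p(x)/q(x))
Term by term:
  x=0: 3/20 × log_10[(3/20)/(1/7)] = 0.0032
  x=1: 1/10 × log_10[(1/10)/(1/7)] = -0.0155
  x=2: 3/10 × log_10[(3/10)/(1/7)] = 0.0967
  x=3: 3/20 × log_10[(3/20)/(3/14)] = -0.0232
  x=4: 1/4 × log_10[(1/4)/(1/7)] = 0.0608
  x=5: 1/20 × log_10[(1/20)/(3/14)] = -0.0316
D_KL(P||Q) = 0.0903 dits

D_KL(P||Q) = 0.0903 ≥ 0 ✓

This non-negativity is a fundamental property: relative entropy cannot be negative because it measures how different Q is from P.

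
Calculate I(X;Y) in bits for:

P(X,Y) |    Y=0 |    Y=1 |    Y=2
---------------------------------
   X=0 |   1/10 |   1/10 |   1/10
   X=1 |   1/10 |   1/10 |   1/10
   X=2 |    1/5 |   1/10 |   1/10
0.0200 bits

Mutual information: I(X;Y) = H(X) + H(Y) - H(X,Y)

Marginals:
P(X) = (3/10, 3/10, 2/5), H(X) = 1.5710 bits
P(Y) = (2/5, 3/10, 3/10), H(Y) = 1.5710 bits

Joint entropy: H(X,Y) = 3.1219 bits

I(X;Y) = 1.5710 + 1.5710 - 3.1219 = 0.0200 bits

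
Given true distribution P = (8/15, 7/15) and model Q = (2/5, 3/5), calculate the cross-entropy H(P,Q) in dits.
0.3158 dits

Cross-entropy: H(P,Q) = -Σ p(x) log q(x)

Alternatively: H(P,Q) = H(P) + D_KL(P||Q)
H(P) = 0.3001 dits
D_KL(P||Q) = 0.0157 dits

H(P,Q) = 0.3001 + 0.0157 = 0.3158 dits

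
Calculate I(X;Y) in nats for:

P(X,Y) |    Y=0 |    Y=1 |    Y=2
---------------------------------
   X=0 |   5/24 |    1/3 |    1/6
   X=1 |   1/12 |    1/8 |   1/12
0.0015 nats

Mutual information: I(X;Y) = H(X) + H(Y) - H(X,Y)

Marginals:
P(X) = (17/24, 7/24), H(X) = 0.6036 nats
P(Y) = (7/24, 11/24, 1/4), H(Y) = 1.0635 nats

Joint entropy: H(X,Y) = 1.6657 nats

I(X;Y) = 0.6036 + 1.0635 - 1.6657 = 0.0015 nats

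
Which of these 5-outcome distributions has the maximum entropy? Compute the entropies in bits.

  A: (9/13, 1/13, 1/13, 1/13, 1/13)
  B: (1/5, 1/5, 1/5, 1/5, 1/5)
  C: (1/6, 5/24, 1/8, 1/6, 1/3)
B

For a discrete distribution over n outcomes, entropy is maximized by the uniform distribution.

Computing entropies:
H(A) = 1.5059 bits
H(B) = 2.3219 bits
H(C) = 2.2364 bits

The uniform distribution (where all probabilities equal 1/5) achieves the maximum entropy of log_2(5) = 2.3219 bits.

Distribution B has the highest entropy.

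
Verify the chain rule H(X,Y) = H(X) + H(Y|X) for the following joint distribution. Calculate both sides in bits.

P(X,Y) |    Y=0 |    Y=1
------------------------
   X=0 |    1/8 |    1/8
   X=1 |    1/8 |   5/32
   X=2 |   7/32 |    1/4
H(X,Y) = 2.5231, H(X) = 1.5271, H(Y|X) = 0.9960 (all in bits)

Chain rule: H(X,Y) = H(X) + H(Y|X)

Left side — joint entropy directly:
H(X,Y) = -Σ p(x,y) log p(x,y) = 2.5231 bits

Right side — compute H(Y|X) from the conditional distributions:
P(X) = (1/4, 9/32, 15/32), so H(X) = 1.5271 bits
H(Y|X) = Σ_x P(X=x) · H(Y|X=x):
  P(Y|X=0) = (1/2, 1/2), H(Y|X=0) = 1.0000, weight P(X=0) = 1/4
  P(Y|X=1) = (4/9, 5/9), H(Y|X=1) = 0.9911, weight P(X=1) = 9/32
  P(Y|X=2) = (7/15, 8/15), H(Y|X=2) = 0.9968, weight P(X=2) = 15/32
H(Y|X) = 0.9960 bits

H(X) + H(Y|X) = 1.5271 + 0.9960 = 2.5231 bits

Both sides equal 2.5231 bits. ✓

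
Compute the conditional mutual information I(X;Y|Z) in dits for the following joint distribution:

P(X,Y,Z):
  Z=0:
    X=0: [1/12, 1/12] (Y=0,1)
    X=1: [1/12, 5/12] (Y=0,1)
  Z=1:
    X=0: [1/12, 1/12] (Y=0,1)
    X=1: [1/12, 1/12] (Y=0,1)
0.0148 dits

Conditional mutual information: I(X;Y|Z) = H(X|Z) + H(Y|Z) - H(X,Y|Z)

H(Z) = 0.2764
H(X,Z) = 0.5396 → H(X|Z) = 0.2632
H(Y,Z) = 0.5396 → H(Y|Z) = 0.2632
H(X,Y,Z) = 0.7879 → H(X,Y|Z) = 0.5115

I(X;Y|Z) = 0.2632 + 0.2632 - 0.5115 = 0.0148 dits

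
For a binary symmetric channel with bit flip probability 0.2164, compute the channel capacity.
0.2465 bits

For a binary symmetric channel (BSC) with error probability p:
Capacity C = 1 - H(p) bits per symbol

where H(p) = -p log₂(p) - (1-p) log₂(1-p) is the binary entropy function.

H(0.2164) = 0.7535 bits
C = 1 - 0.7535 = 0.2465 bits per symbol

This means we can reliably transmit up to 0.2465 bits of information per channel use.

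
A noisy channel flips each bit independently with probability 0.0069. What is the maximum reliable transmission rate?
0.9405 bits

For a binary symmetric channel (BSC) with error probability p:
Capacity C = 1 - H(p) bits per symbol

where H(p) = -p log₂(p) - (1-p) log₂(1-p) is the binary entropy function.

H(0.0069) = 0.0595 bits
C = 1 - 0.0595 = 0.9405 bits per symbol

This means we can reliably transmit up to 0.9405 bits of information per channel use.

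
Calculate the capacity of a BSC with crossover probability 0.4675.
0.0030 bits

For a binary symmetric channel (BSC) with error probability p:
Capacity C = 1 - H(p) bits per symbol

where H(p) = -p log₂(p) - (1-p) log₂(1-p) is the binary entropy function.

H(0.4675) = 0.9970 bits
C = 1 - 0.9970 = 0.0030 bits per symbol

This means we can reliably transmit up to 0.0030 bits of information per channel use.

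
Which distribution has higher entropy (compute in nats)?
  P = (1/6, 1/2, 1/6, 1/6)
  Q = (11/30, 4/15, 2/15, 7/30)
Q

Computing entropies in nats:
H(P) = 1.2425
H(Q) = 1.3286

Distribution Q has higher entropy.

Intuition: The distribution closer to uniform (more spread out) has higher entropy.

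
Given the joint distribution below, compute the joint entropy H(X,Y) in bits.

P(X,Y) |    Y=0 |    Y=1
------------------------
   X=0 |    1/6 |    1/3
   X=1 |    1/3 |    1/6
1.9183 bits

Joint entropy is H(X,Y) = -Σ_{x,y} p(x,y) log p(x,y).

Summing over all non-zero entries:
H(X,Y) = -[1/6·log_2(1/6) + 1/3·log_2(1/3) + 1/3·log_2(1/3) + 1/6·log_2(1/6)]
H(X,Y) = 1.9183 bits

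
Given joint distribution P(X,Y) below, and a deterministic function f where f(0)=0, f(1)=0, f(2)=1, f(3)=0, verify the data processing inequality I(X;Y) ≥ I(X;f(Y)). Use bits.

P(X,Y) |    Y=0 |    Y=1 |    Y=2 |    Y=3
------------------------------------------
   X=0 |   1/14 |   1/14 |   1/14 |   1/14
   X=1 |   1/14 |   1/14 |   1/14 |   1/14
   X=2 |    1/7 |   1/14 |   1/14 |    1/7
I(X;Y) = 0.0202, I(X;f(Y)) = 0.0074, inequality holds: 0.0202 ≥ 0.0074

Data Processing Inequality: For any Markov chain X → Y → Z, we have I(X;Y) ≥ I(X;Z).

Here Z = f(Y) is a deterministic function of Y, forming X → Y → Z.

Original I(X;Y) = 0.0202 bits

After applying f:
P(X,Z) where Z=f(Y):
- P(X,Z=0) = P(X,Y=0) + P(X,Y=1) + P(X,Y=3)
- P(X,Z=1) = P(X,Y=2)

I(X;Z) = I(X;f(Y)) = 0.0074 bits

Verification: 0.0202 ≥ 0.0074 ✓

Information cannot be created by processing; the function f can only lose information about X.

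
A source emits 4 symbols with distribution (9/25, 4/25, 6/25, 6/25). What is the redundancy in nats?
0.0403 nats

Redundancy measures how far a source is from maximum entropy:
R = H_max - H(X)

Maximum entropy for 4 symbols: H_max = log_e(4) = 1.3863 nats
Actual entropy: H(X) = 1.3460 nats
Redundancy: R = 1.3863 - 1.3460 = 0.0403 nats

This redundancy represents potential for compression: the source could be compressed by 0.0403 nats per symbol.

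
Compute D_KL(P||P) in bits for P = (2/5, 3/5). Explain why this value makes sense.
0.0000 bits

KL divergence satisfies the Gibbs inequality: D_KL(P||Q) ≥ 0 for all distributions P, Q.

D_KL(P||Q) = Σ p(x) log(p(x)/q(x))
Each term is p(x) × log_2(p(x)/p(x)) = p(x) × log_2(1) = 0, so the sum is 0.
D_KL(P||Q) = 0.0000 bits

When P = Q, the KL divergence is exactly 0, as there is no 'divergence' between identical distributions.

This non-negativity is a fundamental property: relative entropy cannot be negative because it measures how different Q is from P.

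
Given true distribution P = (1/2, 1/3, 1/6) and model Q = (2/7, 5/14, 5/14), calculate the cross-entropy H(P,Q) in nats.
1.1412 nats

Cross-entropy: H(P,Q) = -Σ p(x) log q(x)

Alternatively: H(P,Q) = H(P) + D_KL(P||Q)
H(P) = 1.0114 nats
D_KL(P||Q) = 0.1298 nats

H(P,Q) = 1.0114 + 0.1298 = 1.1412 nats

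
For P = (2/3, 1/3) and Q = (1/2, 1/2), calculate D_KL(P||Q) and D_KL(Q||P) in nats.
D_KL(P||Q) = 0.0566, D_KL(Q||P) = 0.0589

KL divergence is not symmetric: D_KL(P||Q) ≠ D_KL(Q||P) in general.

D_KL(P||Q) = 0.0566 nats
D_KL(Q||P) = 0.0589 nats

No, they are not equal!

This asymmetry is why KL divergence is not a true distance metric.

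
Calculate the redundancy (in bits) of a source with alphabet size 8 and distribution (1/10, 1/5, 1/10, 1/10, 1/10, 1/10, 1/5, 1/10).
0.0781 bits

Redundancy measures how far a source is from maximum entropy:
R = H_max - H(X)

Maximum entropy for 8 symbols: H_max = log_2(8) = 3.0000 bits
Actual entropy: H(X) = 2.9219 bits
Redundancy: R = 3.0000 - 2.9219 = 0.0781 bits

This redundancy represents potential for compression: the source could be compressed by 0.0781 bits per symbol.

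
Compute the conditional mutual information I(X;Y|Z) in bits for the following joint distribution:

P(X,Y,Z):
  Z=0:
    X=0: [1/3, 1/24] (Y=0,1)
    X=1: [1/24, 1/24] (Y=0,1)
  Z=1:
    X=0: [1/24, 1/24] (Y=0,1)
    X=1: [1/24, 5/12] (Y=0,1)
0.0922 bits

Conditional mutual information: I(X;Y|Z) = H(X|Z) + H(Y|Z) - H(X,Y|Z)

H(Z) = 0.9950
H(X,Z) = 1.6440 → H(X|Z) = 0.6490
H(Y,Z) = 1.6440 → H(Y|Z) = 0.6490
H(X,Y,Z) = 2.2008 → H(X,Y|Z) = 1.2058

I(X;Y|Z) = 0.6490 + 0.6490 - 1.2058 = 0.0922 bits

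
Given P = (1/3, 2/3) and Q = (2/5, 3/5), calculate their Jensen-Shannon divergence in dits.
0.0010 dits

Jensen-Shannon divergence is:
JSD(P||Q) = 0.5 × D_KL(P||M) + 0.5 × D_KL(Q||M)
where M = 0.5 × (P + Q) is the mixture distribution.

M = 0.5 × (1/3, 2/3) + 0.5 × (2/5, 3/5) = (11/30, 19/30)

D_KL(P||M) = 0.0011 dits
D_KL(Q||M) = 0.0010 dits

JSD(P||Q) = 0.5 × 0.0011 + 0.5 × 0.0010 = 0.0010 dits

Unlike KL divergence, JSD is symmetric and bounded: 0 ≤ JSD ≤ log(2).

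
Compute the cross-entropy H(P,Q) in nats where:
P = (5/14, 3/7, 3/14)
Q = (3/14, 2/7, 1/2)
1.2356 nats

Cross-entropy: H(P,Q) = -Σ p(x) log q(x)

Alternatively: H(P,Q) = H(P) + D_KL(P||Q)
H(P) = 1.0609 nats
D_KL(P||Q) = 0.1746 nats

H(P,Q) = 1.0609 + 0.1746 = 1.2356 nats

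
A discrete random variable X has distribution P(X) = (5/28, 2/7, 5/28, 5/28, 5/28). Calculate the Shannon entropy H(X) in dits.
0.6899 dits

Shannon entropy is H(X) = -Σ p(x) log p(x).

For P = (5/28, 2/7, 5/28, 5/28, 5/28):
H = -5/28 × log_10(5/28) -2/7 × log_10(2/7) -5/28 × log_10(5/28) -5/28 × log_10(5/28) -5/28 × log_10(5/28)
H = 0.6899 dits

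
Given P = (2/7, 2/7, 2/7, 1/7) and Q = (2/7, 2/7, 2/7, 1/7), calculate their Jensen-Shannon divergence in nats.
0.0000 nats

Jensen-Shannon divergence is:
JSD(P||Q) = 0.5 × D_KL(P||M) + 0.5 × D_KL(Q||M)
where M = 0.5 × (P + Q) is the mixture distribution.

M = 0.5 × (2/7, 2/7, 2/7, 1/7) + 0.5 × (2/7, 2/7, 2/7, 1/7) = (2/7, 2/7, 2/7, 1/7)

D_KL(P||M) = 0.0000 nats
D_KL(Q||M) = 0.0000 nats

JSD(P||Q) = 0.5 × 0.0000 + 0.5 × 0.0000 = 0.0000 nats

Unlike KL divergence, JSD is symmetric and bounded: 0 ≤ JSD ≤ log(2).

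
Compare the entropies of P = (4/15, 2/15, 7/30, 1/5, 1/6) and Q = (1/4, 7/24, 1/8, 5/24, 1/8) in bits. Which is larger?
P

Computing entropies in bits:
H(P) = 2.2812
H(Q) = 2.2399

Distribution P has higher entropy.

Intuition: The distribution closer to uniform (more spread out) has higher entropy.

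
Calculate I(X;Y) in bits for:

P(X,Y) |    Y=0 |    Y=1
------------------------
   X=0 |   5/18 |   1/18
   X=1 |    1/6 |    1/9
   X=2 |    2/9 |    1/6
0.0488 bits

Mutual information: I(X;Y) = H(X) + H(Y) - H(X,Y)

Marginals:
P(X) = (1/3, 5/18, 7/18), H(X) = 1.5715 bits
P(Y) = (2/3, 1/3), H(Y) = 0.9183 bits

Joint entropy: H(X,Y) = 2.4411 bits

I(X;Y) = 1.5715 + 0.9183 - 2.4411 = 0.0488 bits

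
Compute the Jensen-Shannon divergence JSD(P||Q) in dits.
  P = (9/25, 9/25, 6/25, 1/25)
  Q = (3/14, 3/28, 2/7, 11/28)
0.0564 dits

Jensen-Shannon divergence is:
JSD(P||Q) = 0.5 × D_KL(P||M) + 0.5 × D_KL(Q||M)
where M = 0.5 × (P + Q) is the mixture distribution.

M = 0.5 × (9/25, 9/25, 6/25, 1/25) + 0.5 × (3/14, 3/28, 2/7, 11/28) = (0.287143, 0.233571, 0.262857, 0.216429)

D_KL(P||M) = 0.0642 dits
D_KL(Q||M) = 0.0486 dits

JSD(P||Q) = 0.5 × 0.0642 + 0.5 × 0.0486 = 0.0564 dits

Unlike KL divergence, JSD is symmetric and bounded: 0 ≤ JSD ≤ log(2).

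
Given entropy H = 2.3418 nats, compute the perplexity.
10.3999

Perplexity is e^H (or exp(H) for natural log).

H = 2.3418 nats
Perplexity = e^2.3418 = 10.3999

Interpretation: The model's uncertainty is equivalent to choosing uniformly among 10.4 options.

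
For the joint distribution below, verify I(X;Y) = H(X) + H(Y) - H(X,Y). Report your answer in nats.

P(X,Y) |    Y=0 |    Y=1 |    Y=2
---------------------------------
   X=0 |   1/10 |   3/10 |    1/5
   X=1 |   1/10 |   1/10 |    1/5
I(X;Y) = 0.0322 nats

Mutual information has multiple equivalent forms:
- I(X;Y) = H(X) - H(X|Y)
- I(X;Y) = H(Y) - H(Y|X)
- I(X;Y) = H(X) + H(Y) - H(X,Y)

Computing all quantities:
H(X) = 0.6730, H(Y) = 1.0549, H(X,Y) = 1.6957
H(X|Y) = 0.6408, H(Y|X) = 1.0227

Verification:
H(X) - H(X|Y) = 0.6730 - 0.6408 = 0.0322
H(Y) - H(Y|X) = 1.0549 - 1.0227 = 0.0322
H(X) + H(Y) - H(X,Y) = 0.6730 + 1.0549 - 1.6957 = 0.0322

All forms give I(X;Y) = 0.0322 nats. ✓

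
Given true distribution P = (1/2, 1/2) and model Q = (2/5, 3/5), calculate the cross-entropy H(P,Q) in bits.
1.0294 bits

Cross-entropy: H(P,Q) = -Σ p(x) log q(x)

Alternatively: H(P,Q) = H(P) + D_KL(P||Q)
H(P) = 1.0000 bits
D_KL(P||Q) = 0.0294 bits

H(P,Q) = 1.0000 + 0.0294 = 1.0294 bits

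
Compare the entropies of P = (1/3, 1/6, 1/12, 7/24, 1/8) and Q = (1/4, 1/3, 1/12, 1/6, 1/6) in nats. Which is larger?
Q

Computing entropies in nats:
H(P) = 1.4912
H(Q) = 1.5171

Distribution Q has higher entropy.

Intuition: The distribution closer to uniform (more spread out) has higher entropy.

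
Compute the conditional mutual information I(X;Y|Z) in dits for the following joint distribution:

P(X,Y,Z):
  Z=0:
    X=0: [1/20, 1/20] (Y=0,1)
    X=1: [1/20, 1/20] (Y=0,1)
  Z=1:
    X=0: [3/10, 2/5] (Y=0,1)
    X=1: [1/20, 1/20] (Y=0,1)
0.0004 dits

Conditional mutual information: I(X;Y|Z) = H(X|Z) + H(Y|Z) - H(X,Y|Z)

H(Z) = 0.2173
H(X,Z) = 0.4084 → H(X|Z) = 0.1911
H(Y,Z) = 0.5156 → H(Y|Z) = 0.2983
H(X,Y,Z) = 0.7063 → H(X,Y|Z) = 0.4890

I(X;Y|Z) = 0.1911 + 0.2983 - 0.4890 = 0.0004 dits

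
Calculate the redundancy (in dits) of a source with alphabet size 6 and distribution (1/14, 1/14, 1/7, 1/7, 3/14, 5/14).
0.0699 dits

Redundancy measures how far a source is from maximum entropy:
R = H_max - H(X)

Maximum entropy for 6 symbols: H_max = log_10(6) = 0.7782 dits
Actual entropy: H(X) = 0.7082 dits
Redundancy: R = 0.7782 - 0.7082 = 0.0699 dits

This redundancy represents potential for compression: the source could be compressed by 0.0699 dits per symbol.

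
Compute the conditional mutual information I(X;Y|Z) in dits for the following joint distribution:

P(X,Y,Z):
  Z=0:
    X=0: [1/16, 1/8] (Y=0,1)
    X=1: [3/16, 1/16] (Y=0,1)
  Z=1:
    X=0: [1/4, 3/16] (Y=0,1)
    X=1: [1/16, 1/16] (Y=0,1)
0.0173 dits

Conditional mutual information: I(X;Y|Z) = H(X|Z) + H(Y|Z) - H(X,Y|Z)

H(Z) = 0.2976
H(X,Z) = 0.5568 → H(X|Z) = 0.2592
H(Y,Z) = 0.5952 → H(Y|Z) = 0.2976
H(X,Y,Z) = 0.8371 → H(X,Y|Z) = 0.5394

I(X;Y|Z) = 0.2592 + 0.2976 - 0.5394 = 0.0173 dits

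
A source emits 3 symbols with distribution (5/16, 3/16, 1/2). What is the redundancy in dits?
0.0324 dits

Redundancy measures how far a source is from maximum entropy:
R = H_max - H(X)

Maximum entropy for 3 symbols: H_max = log_10(3) = 0.4771 dits
Actual entropy: H(X) = 0.4447 dits
Redundancy: R = 0.4771 - 0.4447 = 0.0324 dits

This redundancy represents potential for compression: the source could be compressed by 0.0324 dits per symbol.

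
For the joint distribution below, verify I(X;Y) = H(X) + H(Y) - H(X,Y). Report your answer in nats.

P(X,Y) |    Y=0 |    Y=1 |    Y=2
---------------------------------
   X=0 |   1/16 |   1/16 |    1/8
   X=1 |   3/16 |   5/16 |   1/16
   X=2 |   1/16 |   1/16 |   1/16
I(X;Y) = 0.0788 nats

Mutual information has multiple equivalent forms:
- I(X;Y) = H(X) - H(X|Y)
- I(X;Y) = H(Y) - H(Y|X)
- I(X;Y) = H(X) + H(Y) - H(X,Y)

Computing all quantities:
H(X) = 0.9841, H(Y) = 1.0717, H(X,Y) = 1.9770
H(X|Y) = 0.9053, H(Y|X) = 0.9929

Verification:
H(X) - H(X|Y) = 0.9841 - 0.9053 = 0.0788
H(Y) - H(Y|X) = 1.0717 - 0.9929 = 0.0788
H(X) + H(Y) - H(X,Y) = 0.9841 + 1.0717 - 1.9770 = 0.0788

All forms give I(X;Y) = 0.0788 nats. ✓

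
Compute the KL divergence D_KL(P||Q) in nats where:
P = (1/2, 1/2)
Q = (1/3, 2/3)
0.0589 nats

KL divergence: D_KL(P||Q) = Σ p(x) log(p(x)/q(x))

Computing term by term:
  x=0: 1/2 × log_e[(1/2)/(1/3)] = 1/2 × 0.4055 = 0.2027
  x=1: 1/2 × log_e[(1/2)/(2/3)] = 1/2 × -0.2877 = -0.1438

D_KL(P||Q) = 0.0589 nats

Note: KL divergence is always non-negative and equals 0 iff P = Q.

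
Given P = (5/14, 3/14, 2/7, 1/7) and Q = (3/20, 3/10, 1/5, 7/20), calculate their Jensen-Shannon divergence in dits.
0.0224 dits

Jensen-Shannon divergence is:
JSD(P||Q) = 0.5 × D_KL(P||M) + 0.5 × D_KL(Q||M)
where M = 0.5 × (P + Q) is the mixture distribution.

M = 0.5 × (5/14, 3/14, 2/7, 1/7) + 0.5 × (3/20, 3/10, 1/5, 7/20) = (0.253571, 9/35, 0.242857, 0.246429)

D_KL(P||M) = 0.0225 dits
D_KL(Q||M) = 0.0224 dits

JSD(P||Q) = 0.5 × 0.0225 + 0.5 × 0.0224 = 0.0224 dits

Unlike KL divergence, JSD is symmetric and bounded: 0 ≤ JSD ≤ log(2).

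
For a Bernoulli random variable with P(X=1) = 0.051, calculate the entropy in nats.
0.2014 nats

The binary entropy function is:
H(p) = -p log(p) - (1-p) log(1-p)

H(0.051) = -0.051 × log_e(0.051) - 0.949 × log_e(0.949)
H(0.051) = 0.2014 nats

Note: Binary entropy is maximized at p=0.5 (H=1 bit) and minimized at p=0 or p=1 (H=0).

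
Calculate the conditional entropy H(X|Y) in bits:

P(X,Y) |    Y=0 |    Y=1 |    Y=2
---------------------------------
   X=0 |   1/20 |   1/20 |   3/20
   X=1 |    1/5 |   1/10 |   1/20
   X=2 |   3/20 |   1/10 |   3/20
1.4498 bits

Using the chain rule: H(X|Y) = H(X,Y) - H(Y)

First, compute H(X,Y) = 3.0087 bits

Marginal P(Y) = (2/5, 1/4, 7/20)
H(Y) = 1.5589 bits

H(X|Y) = H(X,Y) - H(Y) = 3.0087 - 1.5589 = 1.4498 bits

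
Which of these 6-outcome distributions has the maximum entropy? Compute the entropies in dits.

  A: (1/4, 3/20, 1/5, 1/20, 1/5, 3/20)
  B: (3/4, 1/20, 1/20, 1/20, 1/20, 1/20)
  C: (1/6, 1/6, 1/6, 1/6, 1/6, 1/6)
C

For a discrete distribution over n outcomes, entropy is maximized by the uniform distribution.

Computing entropies:
H(A) = 0.7423 dits
H(B) = 0.4190 dits
H(C) = 0.7782 dits

The uniform distribution (where all probabilities equal 1/6) achieves the maximum entropy of log_10(6) = 0.7782 dits.

Distribution C has the highest entropy.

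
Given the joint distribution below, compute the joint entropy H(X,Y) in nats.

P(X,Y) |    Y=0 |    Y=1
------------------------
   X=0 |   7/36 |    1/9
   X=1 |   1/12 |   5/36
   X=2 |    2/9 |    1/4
1.7246 nats

Joint entropy is H(X,Y) = -Σ_{x,y} p(x,y) log p(x,y).

Summing over all non-zero entries:
H(X,Y) = -[7/36·log_e(7/36) + 1/9·log_e(1/9) + 1/12·log_e(1/12) + 5/36·log_e(5/36) + 2/9·log_e(2/9) + 1/4·log_e(1/4)]
H(X,Y) = 1.7246 nats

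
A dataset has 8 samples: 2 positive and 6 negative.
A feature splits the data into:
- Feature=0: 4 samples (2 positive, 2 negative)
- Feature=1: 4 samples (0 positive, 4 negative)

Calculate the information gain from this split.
0.3113 bits

Information Gain = H(Y) - H(Y|Feature)

Before split:
P(positive) = 2/8 = 0.2500
H(Y) = 0.8113 bits

After split:
Feature=0: H = 1.0000 bits (weight = 4/8)
Feature=1: H = 0.0000 bits (weight = 4/8)
H(Y|Feature) = (4/8)×1.0000 + (4/8)×0.0000 = 0.5000 bits

Information Gain = 0.8113 - 0.5000 = 0.3113 bits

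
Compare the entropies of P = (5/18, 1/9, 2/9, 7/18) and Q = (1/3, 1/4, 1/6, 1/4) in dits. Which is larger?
Q

Computing entropies in dits:
H(P) = 0.5652
H(Q) = 0.5898

Distribution Q has higher entropy.

Intuition: The distribution closer to uniform (more spread out) has higher entropy.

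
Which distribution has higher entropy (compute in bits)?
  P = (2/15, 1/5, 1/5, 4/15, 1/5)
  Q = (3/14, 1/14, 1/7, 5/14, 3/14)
P

Computing entropies in bits:
H(P) = 2.2892
H(Q) = 2.1560

Distribution P has higher entropy.

Intuition: The distribution closer to uniform (more spread out) has higher entropy.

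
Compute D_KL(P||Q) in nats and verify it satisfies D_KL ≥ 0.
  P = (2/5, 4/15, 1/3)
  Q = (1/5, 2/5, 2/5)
0.1084 nats

KL divergence satisfies the Gibbs inequality: D_KL(P||Q) ≥ 0 for all distributions P, Q.

D_KL(P||Q) = Σ p(x) log(p(x)/q(x))
Term by term:
  x=0: 2/5 × log_e[(2/5)/(1/5)] = 0.2773
  x=1: 4/15 × log_e[(4/15)/(2/5)] = -0.1081
  x=2: 1/3 × log_e[(1/3)/(2/5)] = -0.0608
D_KL(P||Q) = 0.1084 nats

D_KL(P||Q) = 0.1084 ≥ 0 ✓

This non-negativity is a fundamental property: relative entropy cannot be negative because it measures how different Q is from P.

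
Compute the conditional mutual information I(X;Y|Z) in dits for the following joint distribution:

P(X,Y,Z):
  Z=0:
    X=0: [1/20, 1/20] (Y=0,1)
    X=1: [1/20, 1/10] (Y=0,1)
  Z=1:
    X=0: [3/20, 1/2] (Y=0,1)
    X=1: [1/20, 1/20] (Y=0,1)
0.0078 dits

Conditional mutual information: I(X;Y|Z) = H(X|Z) + H(Y|Z) - H(X,Y|Z)

H(Z) = 0.2442
H(X,Z) = 0.4452 → H(X|Z) = 0.2010
H(Y,Z) = 0.5062 → H(Y|Z) = 0.2620
H(X,Y,Z) = 0.6994 → H(X,Y|Z) = 0.4551

I(X;Y|Z) = 0.2010 + 0.2620 - 0.4551 = 0.0078 dits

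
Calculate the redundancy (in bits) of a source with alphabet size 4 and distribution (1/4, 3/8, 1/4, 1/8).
0.0944 bits

Redundancy measures how far a source is from maximum entropy:
R = H_max - H(X)

Maximum entropy for 4 symbols: H_max = log_2(4) = 2.0000 bits
Actual entropy: H(X) = 1.9056 bits
Redundancy: R = 2.0000 - 1.9056 = 0.0944 bits

This redundancy represents potential for compression: the source could be compressed by 0.0944 bits per symbol.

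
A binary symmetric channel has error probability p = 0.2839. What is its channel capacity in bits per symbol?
0.1393 bits

For a binary symmetric channel (BSC) with error probability p:
Capacity C = 1 - H(p) bits per symbol

where H(p) = -p log₂(p) - (1-p) log₂(1-p) is the binary entropy function.

H(0.2839) = 0.8607 bits
C = 1 - 0.8607 = 0.1393 bits per symbol

This means we can reliably transmit up to 0.1393 bits of information per channel use.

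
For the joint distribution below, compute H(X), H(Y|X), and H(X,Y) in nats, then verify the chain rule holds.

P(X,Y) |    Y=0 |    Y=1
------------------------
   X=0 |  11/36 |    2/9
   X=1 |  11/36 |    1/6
H(X,Y) = 1.3574, H(X) = 0.6916, H(Y|X) = 0.6658 (all in nats)

Chain rule: H(X,Y) = H(X) + H(Y|X)

Left side — joint entropy directly:
H(X,Y) = -Σ p(x,y) log p(x,y) = 1.3574 nats

Right side — compute H(Y|X) from the conditional distributions:
P(X) = (19/36, 17/36), so H(X) = 0.6916 nats
H(Y|X) = Σ_x P(X=x) · H(Y|X=x):
  P(Y|X=0) = (11/19, 8/19), H(Y|X=0) = 0.6806, weight P(X=0) = 19/36
  P(Y|X=1) = (11/17, 6/17), H(Y|X=1) = 0.6492, weight P(X=1) = 17/36
H(Y|X) = 0.6658 nats

H(X) + H(Y|X) = 0.6916 + 0.6658 = 1.3574 nats

Both sides equal 1.3574 nats. ✓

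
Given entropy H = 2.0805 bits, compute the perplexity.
4.2295

Perplexity is 2^H (or exp(H) for natural log).

H = 2.0805 bits
Perplexity = 2^2.0805 = 4.2295

Interpretation: The model's uncertainty is equivalent to choosing uniformly among 4.2 options.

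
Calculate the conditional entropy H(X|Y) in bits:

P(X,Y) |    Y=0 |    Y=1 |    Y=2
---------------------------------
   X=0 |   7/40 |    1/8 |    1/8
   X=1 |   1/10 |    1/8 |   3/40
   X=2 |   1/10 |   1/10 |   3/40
1.5492 bits

Using the chain rule: H(X|Y) = H(X,Y) - H(Y)

First, compute H(X,Y) = 3.1222 bits

Marginal P(Y) = (3/8, 7/20, 11/40)
H(Y) = 1.5729 bits

H(X|Y) = H(X,Y) - H(Y) = 3.1222 - 1.5729 = 1.5492 bits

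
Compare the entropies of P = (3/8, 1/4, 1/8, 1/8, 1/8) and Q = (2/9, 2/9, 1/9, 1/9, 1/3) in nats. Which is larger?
Q

Computing entropies in nats:
H(P) = 1.4942
H(Q) = 1.5230

Distribution Q has higher entropy.

Intuition: The distribution closer to uniform (more spread out) has higher entropy.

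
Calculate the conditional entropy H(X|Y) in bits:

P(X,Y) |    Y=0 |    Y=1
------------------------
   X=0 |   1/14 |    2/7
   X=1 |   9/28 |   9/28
0.8744 bits

Using the chain rule: H(X|Y) = H(X,Y) - H(Y)

First, compute H(X,Y) = 1.8410 bits

Marginal P(Y) = (11/28, 17/28)
H(Y) = 0.9666 bits

H(X|Y) = H(X,Y) - H(Y) = 1.8410 - 0.9666 = 0.8744 bits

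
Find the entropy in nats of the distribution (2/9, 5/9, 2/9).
0.9950 nats

Shannon entropy is H(X) = -Σ p(x) log p(x).

For P = (2/9, 5/9, 2/9):
H = -2/9 × log_e(2/9) -5/9 × log_e(5/9) -2/9 × log_e(2/9)
H = 0.9950 nats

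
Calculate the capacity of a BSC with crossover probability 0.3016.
0.1168 bits

For a binary symmetric channel (BSC) with error probability p:
Capacity C = 1 - H(p) bits per symbol

where H(p) = -p log₂(p) - (1-p) log₂(1-p) is the binary entropy function.

H(0.3016) = 0.8832 bits
C = 1 - 0.8832 = 0.1168 bits per symbol

This means we can reliably transmit up to 0.1168 bits of information per channel use.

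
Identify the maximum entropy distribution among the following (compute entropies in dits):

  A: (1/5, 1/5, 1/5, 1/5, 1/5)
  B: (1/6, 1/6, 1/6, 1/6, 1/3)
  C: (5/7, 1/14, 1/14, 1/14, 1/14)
A

For a discrete distribution over n outcomes, entropy is maximized by the uniform distribution.

Computing entropies:
H(A) = 0.6990 dits
H(B) = 0.6778 dits
H(C) = 0.4318 dits

The uniform distribution (where all probabilities equal 1/5) achieves the maximum entropy of log_10(5) = 0.6990 dits.

Distribution A has the highest entropy.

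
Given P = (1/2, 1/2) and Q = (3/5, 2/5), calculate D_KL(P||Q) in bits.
0.0294 bits

KL divergence: D_KL(P||Q) = Σ p(x) log(p(x)/q(x))

Computing term by term:
  x=0: 1/2 × log_2[(1/2)/(3/5)] = 1/2 × -0.2630 = -0.1315
  x=1: 1/2 × log_2[(1/2)/(2/5)] = 1/2 × 0.3219 = 0.1610

D_KL(P||Q) = 0.0294 bits

Note: KL divergence is always non-negative and equals 0 iff P = Q.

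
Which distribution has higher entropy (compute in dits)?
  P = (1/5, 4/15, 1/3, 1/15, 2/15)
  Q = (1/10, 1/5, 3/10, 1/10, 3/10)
Q

Computing entropies in dits:
H(P) = 0.6470
H(Q) = 0.6535

Distribution Q has higher entropy.

Intuition: The distribution closer to uniform (more spread out) has higher entropy.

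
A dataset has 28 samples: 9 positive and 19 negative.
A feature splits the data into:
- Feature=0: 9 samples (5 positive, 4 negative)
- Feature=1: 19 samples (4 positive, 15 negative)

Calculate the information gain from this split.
0.0835 bits

Information Gain = H(Y) - H(Y|Feature)

Before split:
P(positive) = 9/28 = 0.3214
H(Y) = 0.9059 bits

After split:
Feature=0: H = 0.9911 bits (weight = 9/28)
Feature=1: H = 0.7425 bits (weight = 19/28)
H(Y|Feature) = (9/28)×0.9911 + (19/28)×0.7425 = 0.8224 bits

Information Gain = 0.9059 - 0.8224 = 0.0835 bits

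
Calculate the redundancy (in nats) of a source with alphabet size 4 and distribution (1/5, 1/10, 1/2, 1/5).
0.1657 nats

Redundancy measures how far a source is from maximum entropy:
R = H_max - H(X)

Maximum entropy for 4 symbols: H_max = log_e(4) = 1.3863 nats
Actual entropy: H(X) = 1.2206 nats
Redundancy: R = 1.3863 - 1.2206 = 0.1657 nats

This redundancy represents potential for compression: the source could be compressed by 0.1657 nats per symbol.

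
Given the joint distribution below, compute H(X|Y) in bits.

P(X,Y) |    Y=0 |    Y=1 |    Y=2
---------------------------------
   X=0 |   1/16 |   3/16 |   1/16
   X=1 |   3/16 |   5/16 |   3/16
0.8829 bits

Using the chain rule: H(X|Y) = H(X,Y) - H(Y)

First, compute H(X,Y) = 2.3829 bits

Marginal P(Y) = (1/4, 1/2, 1/4)
H(Y) = 1.5000 bits

H(X|Y) = H(X,Y) - H(Y) = 2.3829 - 1.5000 = 0.8829 bits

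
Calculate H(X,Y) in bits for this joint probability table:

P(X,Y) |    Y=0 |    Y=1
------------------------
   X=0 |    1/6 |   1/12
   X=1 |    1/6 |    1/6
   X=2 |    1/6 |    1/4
2.5221 bits

Joint entropy is H(X,Y) = -Σ_{x,y} p(x,y) log p(x,y).

Summing over all non-zero entries:
H(X,Y) = -[1/6·log_2(1/6) + 1/12·log_2(1/12) + 1/6·log_2(1/6) + 1/6·log_2(1/6) + 1/6·log_2(1/6) + 1/4·log_2(1/4)]
H(X,Y) = 2.5221 bits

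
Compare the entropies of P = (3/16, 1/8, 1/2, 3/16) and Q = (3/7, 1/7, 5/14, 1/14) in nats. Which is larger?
P

Computing entropies in nats:
H(P) = 1.2342
H(Q) = 1.1973

Distribution P has higher entropy.

Intuition: The distribution closer to uniform (more spread out) has higher entropy.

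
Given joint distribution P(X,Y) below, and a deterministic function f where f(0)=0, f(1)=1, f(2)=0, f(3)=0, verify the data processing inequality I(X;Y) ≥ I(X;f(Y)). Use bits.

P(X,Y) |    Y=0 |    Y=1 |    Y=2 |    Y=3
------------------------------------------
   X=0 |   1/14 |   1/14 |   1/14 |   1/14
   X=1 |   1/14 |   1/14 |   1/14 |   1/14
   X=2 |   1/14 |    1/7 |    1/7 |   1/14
I(X;Y) = 0.0202, I(X;f(Y)) = 0.0060, inequality holds: 0.0202 ≥ 0.0060

Data Processing Inequality: For any Markov chain X → Y → Z, we have I(X;Y) ≥ I(X;Z).

Here Z = f(Y) is a deterministic function of Y, forming X → Y → Z.

Original I(X;Y) = 0.0202 bits

After applying f:
P(X,Z) where Z=f(Y):
- P(X,Z=0) = P(X,Y=0) + P(X,Y=2) + P(X,Y=3)
- P(X,Z=1) = P(X,Y=1)

I(X;Z) = I(X;f(Y)) = 0.0060 bits

Verification: 0.0202 ≥ 0.0060 ✓

Information cannot be created by processing; the function f can only lose information about X.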